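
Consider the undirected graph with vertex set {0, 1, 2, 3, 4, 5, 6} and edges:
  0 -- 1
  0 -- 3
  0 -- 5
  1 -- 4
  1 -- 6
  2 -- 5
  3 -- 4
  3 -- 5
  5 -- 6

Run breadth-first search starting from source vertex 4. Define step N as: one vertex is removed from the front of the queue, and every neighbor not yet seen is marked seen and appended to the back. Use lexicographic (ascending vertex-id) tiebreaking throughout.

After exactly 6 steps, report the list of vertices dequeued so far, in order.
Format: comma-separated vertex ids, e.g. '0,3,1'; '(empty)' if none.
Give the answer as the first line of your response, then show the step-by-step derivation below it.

4,1,3,0,6,5

step 1: dequeue 4; queue=[1,3]; order=4
step 2: dequeue 1; queue=[3,0,6]; order=4,1
step 3: dequeue 3; queue=[0,6,5]; order=4,1,3
step 4: dequeue 0; queue=[6,5]; order=4,1,3,0
step 5: dequeue 6; queue=[5]; order=4,1,3,0,6
step 6: dequeue 5; queue=[2]; order=4,1,3,0,6,5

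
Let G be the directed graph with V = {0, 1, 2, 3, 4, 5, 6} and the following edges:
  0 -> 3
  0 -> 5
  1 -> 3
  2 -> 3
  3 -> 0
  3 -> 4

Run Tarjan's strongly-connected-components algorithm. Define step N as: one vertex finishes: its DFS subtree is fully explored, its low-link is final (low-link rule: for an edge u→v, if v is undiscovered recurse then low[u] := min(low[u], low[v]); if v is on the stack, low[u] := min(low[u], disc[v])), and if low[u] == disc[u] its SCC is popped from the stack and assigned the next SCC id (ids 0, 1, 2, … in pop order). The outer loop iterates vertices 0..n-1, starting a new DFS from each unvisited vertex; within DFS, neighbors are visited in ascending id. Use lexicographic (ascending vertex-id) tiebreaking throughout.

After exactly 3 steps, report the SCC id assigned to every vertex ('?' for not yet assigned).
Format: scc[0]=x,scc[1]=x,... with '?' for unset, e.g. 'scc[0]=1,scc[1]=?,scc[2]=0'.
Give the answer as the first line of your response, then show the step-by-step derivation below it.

scc[0]=?,scc[1]=?,scc[2]=?,scc[3]=?,scc[4]=0,scc[5]=1,scc[6]=?

step 1: low=(low[0]=0,low[1]=?,low[2]=?,low[3]=0,low[4]=2,low[5]=?,low[6]=?); scc=(scc[0]=?,scc[1]=?,scc[2]=?,scc[3]=?,scc[4]=0,scc[5]=?,scc[6]=?)
step 2: low=(low[0]=0,low[1]=?,low[2]=?,low[3]=0,low[4]=2,low[5]=?,low[6]=?); scc=(scc[0]=?,scc[1]=?,scc[2]=?,scc[3]=?,scc[4]=0,scc[5]=?,scc[6]=?)
step 3: low=(low[0]=0,low[1]=?,low[2]=?,low[3]=0,low[4]=2,low[5]=3,low[6]=?); scc=(scc[0]=?,scc[1]=?,scc[2]=?,scc[3]=?,scc[4]=0,scc[5]=1,scc[6]=?)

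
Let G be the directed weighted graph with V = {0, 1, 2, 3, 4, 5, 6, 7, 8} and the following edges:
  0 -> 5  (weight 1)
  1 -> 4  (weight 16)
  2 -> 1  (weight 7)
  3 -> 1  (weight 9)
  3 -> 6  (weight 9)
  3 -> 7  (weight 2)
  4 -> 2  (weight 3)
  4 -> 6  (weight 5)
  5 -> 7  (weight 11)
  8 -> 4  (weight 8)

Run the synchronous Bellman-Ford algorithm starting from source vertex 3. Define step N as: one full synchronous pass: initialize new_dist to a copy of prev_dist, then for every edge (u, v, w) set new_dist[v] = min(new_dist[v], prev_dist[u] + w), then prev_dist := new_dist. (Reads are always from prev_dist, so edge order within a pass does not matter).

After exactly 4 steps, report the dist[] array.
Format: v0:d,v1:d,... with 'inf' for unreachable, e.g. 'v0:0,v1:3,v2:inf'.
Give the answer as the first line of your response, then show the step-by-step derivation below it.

v0:inf,v1:9,v2:28,v3:0,v4:25,v5:inf,v6:9,v7:2,v8:inf

step 1: dist = v0:inf,v1:9,v2:inf,v3:0,v4:inf,v5:inf,v6:9,v7:2,v8:inf
step 2: dist = v0:inf,v1:9,v2:inf,v3:0,v4:25,v5:inf,v6:9,v7:2,v8:inf
step 3: dist = v0:inf,v1:9,v2:28,v3:0,v4:25,v5:inf,v6:9,v7:2,v8:inf
step 4: dist = v0:inf,v1:9,v2:28,v3:0,v4:25,v5:inf,v6:9,v7:2,v8:inf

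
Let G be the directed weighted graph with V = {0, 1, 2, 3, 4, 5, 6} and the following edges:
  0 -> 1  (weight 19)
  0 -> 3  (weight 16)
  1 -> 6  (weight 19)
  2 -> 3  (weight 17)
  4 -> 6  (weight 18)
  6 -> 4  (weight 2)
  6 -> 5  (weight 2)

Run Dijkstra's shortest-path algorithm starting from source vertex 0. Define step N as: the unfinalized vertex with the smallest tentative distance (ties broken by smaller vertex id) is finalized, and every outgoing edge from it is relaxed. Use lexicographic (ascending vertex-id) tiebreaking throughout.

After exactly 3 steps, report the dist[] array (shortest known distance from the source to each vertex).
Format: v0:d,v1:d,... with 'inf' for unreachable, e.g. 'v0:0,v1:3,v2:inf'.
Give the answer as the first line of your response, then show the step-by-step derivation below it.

v0:0,v1:19,v2:inf,v3:16,v4:inf,v5:inf,v6:38

step 1: dist = v0:0,v1:19,v2:inf,v3:16,v4:inf,v5:inf,v6:inf
step 2: dist = v0:0,v1:19,v2:inf,v3:16,v4:inf,v5:inf,v6:inf
step 3: dist = v0:0,v1:19,v2:inf,v3:16,v4:inf,v5:inf,v6:38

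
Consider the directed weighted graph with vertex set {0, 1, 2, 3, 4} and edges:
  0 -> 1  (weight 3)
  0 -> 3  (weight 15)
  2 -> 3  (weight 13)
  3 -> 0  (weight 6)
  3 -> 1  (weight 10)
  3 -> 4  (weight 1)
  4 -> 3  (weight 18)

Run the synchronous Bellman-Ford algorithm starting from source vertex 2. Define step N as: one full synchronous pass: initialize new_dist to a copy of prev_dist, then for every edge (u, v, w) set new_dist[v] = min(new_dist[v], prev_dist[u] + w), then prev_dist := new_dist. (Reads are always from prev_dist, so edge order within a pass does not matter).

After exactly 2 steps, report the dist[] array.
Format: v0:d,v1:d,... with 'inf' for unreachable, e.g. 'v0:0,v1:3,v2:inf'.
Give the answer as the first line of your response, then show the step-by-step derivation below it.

v0:19,v1:23,v2:0,v3:13,v4:14

step 1: dist = v0:inf,v1:inf,v2:0,v3:13,v4:inf
step 2: dist = v0:19,v1:23,v2:0,v3:13,v4:14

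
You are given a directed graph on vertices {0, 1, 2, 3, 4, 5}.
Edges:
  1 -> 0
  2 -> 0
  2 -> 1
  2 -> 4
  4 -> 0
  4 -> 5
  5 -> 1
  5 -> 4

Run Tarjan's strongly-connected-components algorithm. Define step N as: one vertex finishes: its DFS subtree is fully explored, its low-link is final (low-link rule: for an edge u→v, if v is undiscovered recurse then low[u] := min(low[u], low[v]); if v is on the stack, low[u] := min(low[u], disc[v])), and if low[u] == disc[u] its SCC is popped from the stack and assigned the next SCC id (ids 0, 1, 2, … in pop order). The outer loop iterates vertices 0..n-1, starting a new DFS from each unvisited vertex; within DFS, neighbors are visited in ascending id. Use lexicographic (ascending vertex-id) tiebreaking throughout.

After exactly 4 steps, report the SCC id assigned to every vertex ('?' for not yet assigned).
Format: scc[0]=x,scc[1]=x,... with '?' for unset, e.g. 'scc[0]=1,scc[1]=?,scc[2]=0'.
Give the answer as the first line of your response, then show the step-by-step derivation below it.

scc[0]=0,scc[1]=1,scc[2]=?,scc[3]=?,scc[4]=2,scc[5]=2

step 1: low=(low[0]=0,low[1]=?,low[2]=?,low[3]=?,low[4]=?,low[5]=?); scc=(scc[0]=0,scc[1]=?,scc[2]=?,scc[3]=?,scc[4]=?,scc[5]=?)
step 2: low=(low[0]=0,low[1]=1,low[2]=?,low[3]=?,low[4]=?,low[5]=?); scc=(scc[0]=0,scc[1]=1,scc[2]=?,scc[3]=?,scc[4]=?,scc[5]=?)
step 3: low=(low[0]=0,low[1]=1,low[2]=2,low[3]=?,low[4]=3,low[5]=3); scc=(scc[0]=0,scc[1]=1,scc[2]=?,scc[3]=?,scc[4]=?,scc[5]=?)
step 4: low=(low[0]=0,low[1]=1,low[2]=2,low[3]=?,low[4]=3,low[5]=3); scc=(scc[0]=0,scc[1]=1,scc[2]=?,scc[3]=?,scc[4]=2,scc[5]=2)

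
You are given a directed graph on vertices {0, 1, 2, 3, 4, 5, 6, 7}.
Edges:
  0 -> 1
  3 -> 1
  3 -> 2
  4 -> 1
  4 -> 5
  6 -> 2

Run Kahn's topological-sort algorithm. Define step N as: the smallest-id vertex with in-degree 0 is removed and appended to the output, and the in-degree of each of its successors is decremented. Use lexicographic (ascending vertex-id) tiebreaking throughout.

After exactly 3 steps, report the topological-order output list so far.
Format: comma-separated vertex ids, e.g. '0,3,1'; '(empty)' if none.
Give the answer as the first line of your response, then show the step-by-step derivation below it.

0,3,4

step 1: output 0; order=[0]; indeg=(0,2,2,0,0,1,0,0)
step 2: output 3; order=[0,3]; indeg=(0,1,1,0,0,1,0,0)
step 3: output 4; order=[0,3,4]; indeg=(0,0,1,0,0,0,0,0)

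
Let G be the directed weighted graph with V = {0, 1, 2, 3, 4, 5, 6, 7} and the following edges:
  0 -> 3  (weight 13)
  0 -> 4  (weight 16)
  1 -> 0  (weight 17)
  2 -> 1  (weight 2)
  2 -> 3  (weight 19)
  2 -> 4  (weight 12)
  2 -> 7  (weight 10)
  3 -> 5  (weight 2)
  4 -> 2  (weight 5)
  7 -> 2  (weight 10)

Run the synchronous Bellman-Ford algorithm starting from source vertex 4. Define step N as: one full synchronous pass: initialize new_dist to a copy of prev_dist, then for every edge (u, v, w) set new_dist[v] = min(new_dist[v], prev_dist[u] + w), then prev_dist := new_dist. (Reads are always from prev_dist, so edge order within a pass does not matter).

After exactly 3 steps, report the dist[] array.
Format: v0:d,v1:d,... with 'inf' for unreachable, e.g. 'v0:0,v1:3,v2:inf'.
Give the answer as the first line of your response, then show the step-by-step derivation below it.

v0:24,v1:7,v2:5,v3:24,v4:0,v5:26,v6:inf,v7:15

step 1: dist = v0:inf,v1:inf,v2:5,v3:inf,v4:0,v5:inf,v6:inf,v7:inf
step 2: dist = v0:inf,v1:7,v2:5,v3:24,v4:0,v5:inf,v6:inf,v7:15
step 3: dist = v0:24,v1:7,v2:5,v3:24,v4:0,v5:26,v6:inf,v7:15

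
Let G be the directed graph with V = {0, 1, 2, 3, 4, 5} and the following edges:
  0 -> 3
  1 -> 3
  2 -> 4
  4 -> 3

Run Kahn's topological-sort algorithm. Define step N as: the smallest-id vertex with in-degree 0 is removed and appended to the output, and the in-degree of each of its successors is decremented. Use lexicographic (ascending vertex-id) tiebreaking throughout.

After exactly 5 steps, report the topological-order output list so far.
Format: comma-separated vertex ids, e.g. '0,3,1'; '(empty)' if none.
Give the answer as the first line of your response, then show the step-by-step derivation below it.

0,1,2,4,3

step 1: output 0; order=[0]; indeg=(0,0,0,2,1,0)
step 2: output 1; order=[0,1]; indeg=(0,0,0,1,1,0)
step 3: output 2; order=[0,1,2]; indeg=(0,0,0,1,0,0)
step 4: output 4; order=[0,1,2,4]; indeg=(0,0,0,0,0,0)
step 5: output 3; order=[0,1,2,4,3]; indeg=(0,0,0,0,0,0)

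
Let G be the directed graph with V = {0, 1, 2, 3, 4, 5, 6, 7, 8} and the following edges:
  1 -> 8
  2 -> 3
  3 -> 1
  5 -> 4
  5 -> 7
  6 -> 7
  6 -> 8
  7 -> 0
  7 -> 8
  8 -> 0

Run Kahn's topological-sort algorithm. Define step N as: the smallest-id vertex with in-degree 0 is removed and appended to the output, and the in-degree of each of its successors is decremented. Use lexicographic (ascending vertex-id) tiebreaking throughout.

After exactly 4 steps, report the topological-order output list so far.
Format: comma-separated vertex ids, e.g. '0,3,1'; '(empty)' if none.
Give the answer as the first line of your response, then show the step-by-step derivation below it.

2,3,1,5

step 1: output 2; order=[2]; indeg=(2,1,0,0,1,0,0,2,3)
step 2: output 3; order=[2,3]; indeg=(2,0,0,0,1,0,0,2,3)
step 3: output 1; order=[2,3,1]; indeg=(2,0,0,0,1,0,0,2,2)
step 4: output 5; order=[2,3,1,5]; indeg=(2,0,0,0,0,0,0,1,2)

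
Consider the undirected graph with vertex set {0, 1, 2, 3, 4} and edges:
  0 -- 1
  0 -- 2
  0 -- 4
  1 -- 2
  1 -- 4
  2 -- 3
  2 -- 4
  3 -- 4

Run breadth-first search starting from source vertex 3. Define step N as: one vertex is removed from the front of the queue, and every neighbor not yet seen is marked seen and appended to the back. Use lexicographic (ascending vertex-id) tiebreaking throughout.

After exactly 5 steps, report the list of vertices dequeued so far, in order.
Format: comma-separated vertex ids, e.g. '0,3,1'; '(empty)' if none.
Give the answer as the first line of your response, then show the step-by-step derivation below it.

3,2,4,0,1

step 1: dequeue 3; queue=[2,4]; order=3
step 2: dequeue 2; queue=[4,0,1]; order=3,2
step 3: dequeue 4; queue=[0,1]; order=3,2,4
step 4: dequeue 0; queue=[1]; order=3,2,4,0
step 5: dequeue 1; queue=[(empty)]; order=3,2,4,0,1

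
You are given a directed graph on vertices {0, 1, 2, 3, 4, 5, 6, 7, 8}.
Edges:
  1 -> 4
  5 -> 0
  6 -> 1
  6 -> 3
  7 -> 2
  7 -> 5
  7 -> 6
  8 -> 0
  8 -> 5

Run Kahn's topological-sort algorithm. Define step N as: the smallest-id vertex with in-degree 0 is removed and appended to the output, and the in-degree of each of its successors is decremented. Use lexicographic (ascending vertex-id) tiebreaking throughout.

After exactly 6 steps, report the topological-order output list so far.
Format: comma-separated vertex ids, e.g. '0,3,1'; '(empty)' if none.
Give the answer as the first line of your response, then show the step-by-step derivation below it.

7,2,6,1,3,4

step 1: output 7; order=[7]; indeg=(2,1,0,1,1,1,0,0,0)
step 2: output 2; order=[7,2]; indeg=(2,1,0,1,1,1,0,0,0)
step 3: output 6; order=[7,2,6]; indeg=(2,0,0,0,1,1,0,0,0)
step 4: output 1; order=[7,2,6,1]; indeg=(2,0,0,0,0,1,0,0,0)
step 5: output 3; order=[7,2,6,1,3]; indeg=(2,0,0,0,0,1,0,0,0)
step 6: output 4; order=[7,2,6,1,3,4]; indeg=(2,0,0,0,0,1,0,0,0)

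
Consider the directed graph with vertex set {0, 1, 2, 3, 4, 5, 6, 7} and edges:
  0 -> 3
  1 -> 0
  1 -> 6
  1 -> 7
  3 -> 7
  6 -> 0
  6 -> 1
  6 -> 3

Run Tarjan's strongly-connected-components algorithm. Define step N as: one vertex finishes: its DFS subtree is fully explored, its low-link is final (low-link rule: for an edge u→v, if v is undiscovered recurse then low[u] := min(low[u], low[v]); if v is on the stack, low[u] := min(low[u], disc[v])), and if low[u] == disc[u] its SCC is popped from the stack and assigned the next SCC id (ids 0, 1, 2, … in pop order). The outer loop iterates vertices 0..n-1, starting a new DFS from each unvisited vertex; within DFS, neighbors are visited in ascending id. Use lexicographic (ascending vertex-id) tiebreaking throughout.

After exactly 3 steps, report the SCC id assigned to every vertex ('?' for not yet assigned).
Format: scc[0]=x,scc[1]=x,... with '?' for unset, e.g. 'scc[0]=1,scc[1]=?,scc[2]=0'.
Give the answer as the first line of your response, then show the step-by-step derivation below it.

scc[0]=2,scc[1]=?,scc[2]=?,scc[3]=1,scc[4]=?,scc[5]=?,scc[6]=?,scc[7]=0

step 1: low=(low[0]=0,low[1]=?,low[2]=?,low[3]=1,low[4]=?,low[5]=?,low[6]=?,low[7]=2); scc=(scc[0]=?,scc[1]=?,scc[2]=?,scc[3]=?,scc[4]=?,scc[5]=?,scc[6]=?,scc[7]=0)
step 2: low=(low[0]=0,low[1]=?,low[2]=?,low[3]=1,low[4]=?,low[5]=?,low[6]=?,low[7]=2); scc=(scc[0]=?,scc[1]=?,scc[2]=?,scc[3]=1,scc[4]=?,scc[5]=?,scc[6]=?,scc[7]=0)
step 3: low=(low[0]=0,low[1]=?,low[2]=?,low[3]=1,low[4]=?,low[5]=?,low[6]=?,low[7]=2); scc=(scc[0]=2,scc[1]=?,scc[2]=?,scc[3]=1,scc[4]=?,scc[5]=?,scc[6]=?,scc[7]=0)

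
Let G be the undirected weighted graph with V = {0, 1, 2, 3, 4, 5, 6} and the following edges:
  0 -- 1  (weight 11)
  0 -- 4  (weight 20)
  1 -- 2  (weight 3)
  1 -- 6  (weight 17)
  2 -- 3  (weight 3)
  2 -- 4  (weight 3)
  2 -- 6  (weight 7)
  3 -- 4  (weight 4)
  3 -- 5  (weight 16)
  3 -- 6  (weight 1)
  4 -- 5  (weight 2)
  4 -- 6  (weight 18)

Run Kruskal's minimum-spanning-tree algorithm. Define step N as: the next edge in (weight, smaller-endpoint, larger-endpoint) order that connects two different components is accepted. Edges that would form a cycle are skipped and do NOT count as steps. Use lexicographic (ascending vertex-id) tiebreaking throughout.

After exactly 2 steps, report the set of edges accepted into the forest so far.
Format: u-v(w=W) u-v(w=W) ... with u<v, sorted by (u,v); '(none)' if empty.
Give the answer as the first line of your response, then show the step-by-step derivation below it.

3-6(w=1) 4-5(w=2)

step 1: add edge 3-6 (w=1); MST = {3-6(w=1)}
step 2: add edge 4-5 (w=2); MST = {3-6(w=1) 4-5(w=2)}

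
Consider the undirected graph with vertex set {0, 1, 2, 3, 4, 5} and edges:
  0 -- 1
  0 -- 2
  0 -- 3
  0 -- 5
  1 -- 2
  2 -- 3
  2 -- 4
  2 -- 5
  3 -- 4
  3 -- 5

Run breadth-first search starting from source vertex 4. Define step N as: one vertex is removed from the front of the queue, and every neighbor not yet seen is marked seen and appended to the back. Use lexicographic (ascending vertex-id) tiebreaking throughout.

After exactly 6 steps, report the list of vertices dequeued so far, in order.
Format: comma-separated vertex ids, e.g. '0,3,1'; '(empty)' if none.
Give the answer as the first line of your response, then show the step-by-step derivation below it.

4,2,3,0,1,5

step 1: dequeue 4; queue=[2,3]; order=4
step 2: dequeue 2; queue=[3,0,1,5]; order=4,2
step 3: dequeue 3; queue=[0,1,5]; order=4,2,3
step 4: dequeue 0; queue=[1,5]; order=4,2,3,0
step 5: dequeue 1; queue=[5]; order=4,2,3,0,1
step 6: dequeue 5; queue=[(empty)]; order=4,2,3,0,1,5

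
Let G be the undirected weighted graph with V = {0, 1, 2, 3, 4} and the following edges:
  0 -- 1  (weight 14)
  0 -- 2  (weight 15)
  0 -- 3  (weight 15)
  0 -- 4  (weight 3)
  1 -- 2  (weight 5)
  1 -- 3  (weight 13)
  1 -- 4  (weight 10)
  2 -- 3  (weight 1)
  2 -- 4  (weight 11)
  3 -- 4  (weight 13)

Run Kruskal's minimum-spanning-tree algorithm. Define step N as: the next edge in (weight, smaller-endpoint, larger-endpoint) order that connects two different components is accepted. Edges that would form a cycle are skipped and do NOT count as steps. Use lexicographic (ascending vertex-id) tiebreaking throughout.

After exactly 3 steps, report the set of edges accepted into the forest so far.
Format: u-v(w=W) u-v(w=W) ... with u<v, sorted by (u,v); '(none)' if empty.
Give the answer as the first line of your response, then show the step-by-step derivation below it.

0-4(w=3) 1-2(w=5) 2-3(w=1)

step 1: add edge 2-3 (w=1); MST = {2-3(w=1)}
step 2: add edge 0-4 (w=3); MST = {0-4(w=3) 2-3(w=1)}
step 3: add edge 1-2 (w=5); MST = {0-4(w=3) 1-2(w=5) 2-3(w=1)}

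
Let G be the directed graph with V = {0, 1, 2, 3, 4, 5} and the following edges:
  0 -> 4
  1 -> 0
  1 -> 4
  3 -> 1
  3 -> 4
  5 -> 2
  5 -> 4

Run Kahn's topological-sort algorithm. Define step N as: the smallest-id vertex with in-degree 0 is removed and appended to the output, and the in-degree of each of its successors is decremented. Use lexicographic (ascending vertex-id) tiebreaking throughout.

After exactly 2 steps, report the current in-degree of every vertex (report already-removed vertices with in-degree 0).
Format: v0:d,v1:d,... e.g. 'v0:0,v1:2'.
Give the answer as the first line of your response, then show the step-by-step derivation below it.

v0:0,v1:0,v2:1,v3:0,v4:2,v5:0

step 1: output 3; order=[3]; indeg=(1,0,1,0,3,0)
step 2: output 1; order=[3,1]; indeg=(0,0,1,0,2,0)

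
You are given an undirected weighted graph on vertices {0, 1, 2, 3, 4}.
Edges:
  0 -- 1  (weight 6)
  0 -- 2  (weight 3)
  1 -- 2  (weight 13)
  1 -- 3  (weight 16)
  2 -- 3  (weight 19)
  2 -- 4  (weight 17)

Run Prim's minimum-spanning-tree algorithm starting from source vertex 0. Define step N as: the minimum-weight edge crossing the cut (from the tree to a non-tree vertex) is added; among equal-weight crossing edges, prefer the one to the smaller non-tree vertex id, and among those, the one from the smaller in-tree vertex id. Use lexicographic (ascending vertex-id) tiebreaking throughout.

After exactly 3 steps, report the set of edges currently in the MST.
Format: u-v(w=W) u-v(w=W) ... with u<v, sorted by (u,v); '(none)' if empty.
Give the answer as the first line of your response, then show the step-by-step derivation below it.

0-1(w=6) 0-2(w=3) 1-3(w=16)

step 1: add edge 0-2 (w=3); MST = {0-2(w=3)}
step 2: add edge 0-1 (w=6); MST = {0-1(w=6) 0-2(w=3)}
step 3: add edge 1-3 (w=16); MST = {0-1(w=6) 0-2(w=3) 1-3(w=16)}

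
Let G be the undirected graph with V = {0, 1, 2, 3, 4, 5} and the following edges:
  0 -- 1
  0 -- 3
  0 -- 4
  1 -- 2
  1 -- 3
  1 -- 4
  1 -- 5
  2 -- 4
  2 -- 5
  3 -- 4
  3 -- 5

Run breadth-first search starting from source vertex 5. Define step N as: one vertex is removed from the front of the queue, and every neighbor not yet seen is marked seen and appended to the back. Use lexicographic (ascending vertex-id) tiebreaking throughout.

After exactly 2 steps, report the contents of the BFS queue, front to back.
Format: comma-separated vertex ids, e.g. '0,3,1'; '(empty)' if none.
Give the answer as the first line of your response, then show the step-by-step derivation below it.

2,3,0,4

step 1: dequeue 5; queue=[1,2,3]; order=5
step 2: dequeue 1; queue=[2,3,0,4]; order=5,1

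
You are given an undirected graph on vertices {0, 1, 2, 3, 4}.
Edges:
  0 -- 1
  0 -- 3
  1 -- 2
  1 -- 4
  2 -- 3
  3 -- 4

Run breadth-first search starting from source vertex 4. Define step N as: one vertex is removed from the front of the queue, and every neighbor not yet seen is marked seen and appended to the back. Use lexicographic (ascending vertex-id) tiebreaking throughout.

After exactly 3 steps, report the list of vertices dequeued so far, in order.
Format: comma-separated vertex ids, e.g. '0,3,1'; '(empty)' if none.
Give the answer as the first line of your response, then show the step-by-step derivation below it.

4,1,3

step 1: dequeue 4; queue=[1,3]; order=4
step 2: dequeue 1; queue=[3,0,2]; order=4,1
step 3: dequeue 3; queue=[0,2]; order=4,1,3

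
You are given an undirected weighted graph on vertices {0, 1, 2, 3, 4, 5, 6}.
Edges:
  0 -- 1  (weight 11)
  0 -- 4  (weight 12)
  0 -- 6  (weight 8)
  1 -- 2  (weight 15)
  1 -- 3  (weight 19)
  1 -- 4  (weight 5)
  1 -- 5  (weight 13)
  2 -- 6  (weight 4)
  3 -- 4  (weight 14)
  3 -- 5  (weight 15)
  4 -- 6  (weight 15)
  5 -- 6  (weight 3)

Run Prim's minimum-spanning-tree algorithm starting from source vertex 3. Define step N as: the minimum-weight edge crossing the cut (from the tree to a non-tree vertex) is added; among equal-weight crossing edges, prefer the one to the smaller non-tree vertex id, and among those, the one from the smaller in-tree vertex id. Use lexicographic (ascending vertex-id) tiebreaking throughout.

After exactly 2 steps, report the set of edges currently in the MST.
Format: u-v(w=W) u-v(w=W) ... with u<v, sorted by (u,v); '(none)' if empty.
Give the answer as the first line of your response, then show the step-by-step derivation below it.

1-4(w=5) 3-4(w=14)

step 1: add edge 3-4 (w=14); MST = {3-4(w=14)}
step 2: add edge 1-4 (w=5); MST = {1-4(w=5) 3-4(w=14)}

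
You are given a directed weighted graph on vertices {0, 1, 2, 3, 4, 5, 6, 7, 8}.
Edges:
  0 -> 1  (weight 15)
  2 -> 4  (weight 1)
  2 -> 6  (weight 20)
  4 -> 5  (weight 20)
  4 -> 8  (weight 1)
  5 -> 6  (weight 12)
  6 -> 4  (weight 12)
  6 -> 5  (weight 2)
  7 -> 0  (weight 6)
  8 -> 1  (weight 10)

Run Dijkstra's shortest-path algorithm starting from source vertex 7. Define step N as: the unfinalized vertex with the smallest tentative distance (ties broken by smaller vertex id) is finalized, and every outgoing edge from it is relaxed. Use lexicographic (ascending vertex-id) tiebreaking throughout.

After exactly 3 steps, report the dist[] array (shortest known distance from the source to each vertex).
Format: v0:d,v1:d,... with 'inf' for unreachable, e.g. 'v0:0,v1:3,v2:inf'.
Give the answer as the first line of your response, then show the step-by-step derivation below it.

v0:6,v1:21,v2:inf,v3:inf,v4:inf,v5:inf,v6:inf,v7:0,v8:inf

step 1: dist = v0:6,v1:inf,v2:inf,v3:inf,v4:inf,v5:inf,v6:inf,v7:0,v8:inf
step 2: dist = v0:6,v1:21,v2:inf,v3:inf,v4:inf,v5:inf,v6:inf,v7:0,v8:inf
step 3: dist = v0:6,v1:21,v2:inf,v3:inf,v4:inf,v5:inf,v6:inf,v7:0,v8:inf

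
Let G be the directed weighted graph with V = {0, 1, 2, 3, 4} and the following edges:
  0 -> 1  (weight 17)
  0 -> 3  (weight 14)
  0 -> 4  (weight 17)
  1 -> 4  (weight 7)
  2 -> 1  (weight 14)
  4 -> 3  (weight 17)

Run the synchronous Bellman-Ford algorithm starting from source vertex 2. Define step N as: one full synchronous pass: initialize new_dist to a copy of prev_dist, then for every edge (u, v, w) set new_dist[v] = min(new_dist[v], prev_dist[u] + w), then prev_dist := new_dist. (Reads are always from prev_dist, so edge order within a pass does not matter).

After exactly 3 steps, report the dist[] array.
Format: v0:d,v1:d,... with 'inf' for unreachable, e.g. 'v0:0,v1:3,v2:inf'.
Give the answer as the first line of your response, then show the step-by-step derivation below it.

v0:inf,v1:14,v2:0,v3:38,v4:21

step 1: dist = v0:inf,v1:14,v2:0,v3:inf,v4:inf
step 2: dist = v0:inf,v1:14,v2:0,v3:inf,v4:21
step 3: dist = v0:inf,v1:14,v2:0,v3:38,v4:21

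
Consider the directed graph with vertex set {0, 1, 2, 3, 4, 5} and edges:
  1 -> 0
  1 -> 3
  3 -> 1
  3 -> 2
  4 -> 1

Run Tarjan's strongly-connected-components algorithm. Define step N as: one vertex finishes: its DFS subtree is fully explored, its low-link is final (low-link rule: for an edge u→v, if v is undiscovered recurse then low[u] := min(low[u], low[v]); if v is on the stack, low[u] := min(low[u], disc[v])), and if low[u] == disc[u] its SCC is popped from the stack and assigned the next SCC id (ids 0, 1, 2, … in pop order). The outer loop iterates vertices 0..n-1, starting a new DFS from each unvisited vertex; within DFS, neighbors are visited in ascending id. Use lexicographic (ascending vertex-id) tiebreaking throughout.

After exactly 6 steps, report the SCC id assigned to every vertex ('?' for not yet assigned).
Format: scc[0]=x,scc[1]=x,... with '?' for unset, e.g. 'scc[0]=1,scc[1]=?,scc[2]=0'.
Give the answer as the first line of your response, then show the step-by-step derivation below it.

scc[0]=0,scc[1]=2,scc[2]=1,scc[3]=2,scc[4]=3,scc[5]=4

step 1: low=(low[0]=0,low[1]=?,low[2]=?,low[3]=?,low[4]=?,low[5]=?); scc=(scc[0]=0,scc[1]=?,scc[2]=?,scc[3]=?,scc[4]=?,scc[5]=?)
step 2: low=(low[0]=0,low[1]=1,low[2]=3,low[3]=1,low[4]=?,low[5]=?); scc=(scc[0]=0,scc[1]=?,scc[2]=1,scc[3]=?,scc[4]=?,scc[5]=?)
step 3: low=(low[0]=0,low[1]=1,low[2]=3,low[3]=1,low[4]=?,low[5]=?); scc=(scc[0]=0,scc[1]=?,scc[2]=1,scc[3]=?,scc[4]=?,scc[5]=?)
step 4: low=(low[0]=0,low[1]=1,low[2]=3,low[3]=1,low[4]=?,low[5]=?); scc=(scc[0]=0,scc[1]=2,scc[2]=1,scc[3]=2,scc[4]=?,scc[5]=?)
step 5: low=(low[0]=0,low[1]=1,low[2]=3,low[3]=1,low[4]=4,low[5]=?); scc=(scc[0]=0,scc[1]=2,scc[2]=1,scc[3]=2,scc[4]=3,scc[5]=?)
step 6: low=(low[0]=0,low[1]=1,low[2]=3,low[3]=1,low[4]=4,low[5]=5); scc=(scc[0]=0,scc[1]=2,scc[2]=1,scc[3]=2,scc[4]=3,scc[5]=4)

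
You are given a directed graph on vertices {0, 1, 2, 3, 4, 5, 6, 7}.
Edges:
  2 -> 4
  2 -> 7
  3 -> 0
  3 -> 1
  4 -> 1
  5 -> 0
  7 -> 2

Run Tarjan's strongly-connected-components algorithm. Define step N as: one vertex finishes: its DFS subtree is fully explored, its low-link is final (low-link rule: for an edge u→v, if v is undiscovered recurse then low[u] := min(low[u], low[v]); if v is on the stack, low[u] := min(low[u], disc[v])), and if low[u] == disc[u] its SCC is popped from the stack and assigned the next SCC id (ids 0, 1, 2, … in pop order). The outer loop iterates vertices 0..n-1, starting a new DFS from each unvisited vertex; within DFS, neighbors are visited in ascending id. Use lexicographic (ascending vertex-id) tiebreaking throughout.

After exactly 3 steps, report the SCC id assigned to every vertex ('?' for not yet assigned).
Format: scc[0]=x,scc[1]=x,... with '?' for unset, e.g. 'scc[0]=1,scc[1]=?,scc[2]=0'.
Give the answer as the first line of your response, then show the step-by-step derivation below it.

scc[0]=0,scc[1]=1,scc[2]=?,scc[3]=?,scc[4]=2,scc[5]=?,scc[6]=?,scc[7]=?

step 1: low=(low[0]=0,low[1]=?,low[2]=?,low[3]=?,low[4]=?,low[5]=?,low[6]=?,low[7]=?); scc=(scc[0]=0,scc[1]=?,scc[2]=?,scc[3]=?,scc[4]=?,scc[5]=?,scc[6]=?,scc[7]=?)
step 2: low=(low[0]=0,low[1]=1,low[2]=?,low[3]=?,low[4]=?,low[5]=?,low[6]=?,low[7]=?); scc=(scc[0]=0,scc[1]=1,scc[2]=?,scc[3]=?,scc[4]=?,scc[5]=?,scc[6]=?,scc[7]=?)
step 3: low=(low[0]=0,low[1]=1,low[2]=2,low[3]=?,low[4]=3,low[5]=?,low[6]=?,low[7]=?); scc=(scc[0]=0,scc[1]=1,scc[2]=?,scc[3]=?,scc[4]=2,scc[5]=?,scc[6]=?,scc[7]=?)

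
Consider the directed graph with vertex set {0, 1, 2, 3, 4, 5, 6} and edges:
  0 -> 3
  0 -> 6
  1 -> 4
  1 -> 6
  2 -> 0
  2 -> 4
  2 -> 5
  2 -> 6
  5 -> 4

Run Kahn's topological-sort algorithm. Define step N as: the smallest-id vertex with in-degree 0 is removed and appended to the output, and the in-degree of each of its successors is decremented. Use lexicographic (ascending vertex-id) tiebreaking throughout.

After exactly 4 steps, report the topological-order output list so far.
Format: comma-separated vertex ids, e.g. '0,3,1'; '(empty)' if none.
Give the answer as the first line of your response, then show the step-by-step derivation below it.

1,2,0,3

step 1: output 1; order=[1]; indeg=(1,0,0,1,2,1,2)
step 2: output 2; order=[1,2]; indeg=(0,0,0,1,1,0,1)
step 3: output 0; order=[1,2,0]; indeg=(0,0,0,0,1,0,0)
step 4: output 3; order=[1,2,0,3]; indeg=(0,0,0,0,1,0,0)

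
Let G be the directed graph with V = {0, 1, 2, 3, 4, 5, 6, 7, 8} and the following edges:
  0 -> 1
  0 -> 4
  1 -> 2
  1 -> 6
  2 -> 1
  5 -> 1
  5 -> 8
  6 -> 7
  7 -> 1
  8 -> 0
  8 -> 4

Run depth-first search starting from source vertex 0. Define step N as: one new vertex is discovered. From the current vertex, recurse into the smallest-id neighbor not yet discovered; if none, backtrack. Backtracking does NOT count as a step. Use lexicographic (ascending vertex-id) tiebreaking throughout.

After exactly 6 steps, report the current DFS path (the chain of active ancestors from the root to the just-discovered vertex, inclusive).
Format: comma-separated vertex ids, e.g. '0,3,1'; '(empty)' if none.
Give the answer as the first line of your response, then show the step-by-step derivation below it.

0,4

step 1: discover 0; path=0; order=0
step 2: discover 1; path=0>1; order=0,1
step 3: discover 2; path=0>1>2; order=0,1,2
step 4: discover 6; path=0>1>6; order=0,1,2,6
step 5: discover 7; path=0>1>6>7; order=0,1,2,6,7
step 6: discover 4; path=0>4; order=0,1,2,6,7,4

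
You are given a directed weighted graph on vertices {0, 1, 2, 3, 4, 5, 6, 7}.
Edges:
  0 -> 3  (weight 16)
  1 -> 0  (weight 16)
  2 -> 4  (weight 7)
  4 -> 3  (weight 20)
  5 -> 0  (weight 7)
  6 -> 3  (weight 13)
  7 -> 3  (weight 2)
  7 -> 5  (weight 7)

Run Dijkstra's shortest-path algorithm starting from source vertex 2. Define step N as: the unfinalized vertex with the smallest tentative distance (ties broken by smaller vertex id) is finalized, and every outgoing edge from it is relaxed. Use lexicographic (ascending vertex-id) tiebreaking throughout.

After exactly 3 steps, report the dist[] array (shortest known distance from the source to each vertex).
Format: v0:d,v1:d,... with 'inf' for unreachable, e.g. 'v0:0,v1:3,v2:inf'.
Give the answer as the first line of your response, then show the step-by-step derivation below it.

v0:inf,v1:inf,v2:0,v3:27,v4:7,v5:inf,v6:inf,v7:inf

step 1: dist = v0:inf,v1:inf,v2:0,v3:inf,v4:7,v5:inf,v6:inf,v7:inf
step 2: dist = v0:inf,v1:inf,v2:0,v3:27,v4:7,v5:inf,v6:inf,v7:inf
step 3: dist = v0:inf,v1:inf,v2:0,v3:27,v4:7,v5:inf,v6:inf,v7:inf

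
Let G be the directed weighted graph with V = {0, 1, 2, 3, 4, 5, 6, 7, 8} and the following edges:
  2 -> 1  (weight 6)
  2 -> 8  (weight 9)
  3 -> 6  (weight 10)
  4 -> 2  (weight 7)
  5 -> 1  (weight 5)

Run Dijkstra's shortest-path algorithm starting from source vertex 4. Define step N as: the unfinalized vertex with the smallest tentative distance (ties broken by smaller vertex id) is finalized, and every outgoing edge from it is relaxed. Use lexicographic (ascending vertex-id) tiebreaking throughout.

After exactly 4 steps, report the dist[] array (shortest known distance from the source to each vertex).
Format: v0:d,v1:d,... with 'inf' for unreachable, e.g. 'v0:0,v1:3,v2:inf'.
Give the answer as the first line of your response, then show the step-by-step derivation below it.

v0:inf,v1:13,v2:7,v3:inf,v4:0,v5:inf,v6:inf,v7:inf,v8:16

step 1: dist = v0:inf,v1:inf,v2:7,v3:inf,v4:0,v5:inf,v6:inf,v7:inf,v8:inf
step 2: dist = v0:inf,v1:13,v2:7,v3:inf,v4:0,v5:inf,v6:inf,v7:inf,v8:16
step 3: dist = v0:inf,v1:13,v2:7,v3:inf,v4:0,v5:inf,v6:inf,v7:inf,v8:16
step 4: dist = v0:inf,v1:13,v2:7,v3:inf,v4:0,v5:inf,v6:inf,v7:inf,v8:16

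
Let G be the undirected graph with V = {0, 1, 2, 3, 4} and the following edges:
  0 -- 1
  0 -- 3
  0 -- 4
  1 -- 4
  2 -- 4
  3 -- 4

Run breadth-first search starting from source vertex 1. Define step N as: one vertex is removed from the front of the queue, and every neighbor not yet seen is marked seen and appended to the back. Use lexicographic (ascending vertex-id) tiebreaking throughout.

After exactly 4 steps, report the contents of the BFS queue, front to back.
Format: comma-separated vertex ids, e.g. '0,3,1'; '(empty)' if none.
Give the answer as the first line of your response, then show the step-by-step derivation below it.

2

step 1: dequeue 1; queue=[0,4]; order=1
step 2: dequeue 0; queue=[4,3]; order=1,0
step 3: dequeue 4; queue=[3,2]; order=1,0,4
step 4: dequeue 3; queue=[2]; order=1,0,4,3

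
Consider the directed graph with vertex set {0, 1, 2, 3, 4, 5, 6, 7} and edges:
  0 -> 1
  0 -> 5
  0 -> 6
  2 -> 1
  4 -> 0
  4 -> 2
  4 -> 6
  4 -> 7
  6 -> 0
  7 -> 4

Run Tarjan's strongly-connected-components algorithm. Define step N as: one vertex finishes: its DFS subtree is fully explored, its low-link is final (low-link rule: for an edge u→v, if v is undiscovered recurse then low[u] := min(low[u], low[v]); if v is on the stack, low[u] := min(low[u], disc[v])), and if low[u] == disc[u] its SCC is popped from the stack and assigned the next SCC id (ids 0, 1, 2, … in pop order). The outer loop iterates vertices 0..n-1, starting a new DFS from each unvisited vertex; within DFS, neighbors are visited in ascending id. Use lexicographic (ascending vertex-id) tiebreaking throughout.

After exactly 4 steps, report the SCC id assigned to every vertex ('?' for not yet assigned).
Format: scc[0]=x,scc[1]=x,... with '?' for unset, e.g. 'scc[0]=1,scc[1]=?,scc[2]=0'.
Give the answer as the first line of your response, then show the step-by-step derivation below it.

scc[0]=2,scc[1]=0,scc[2]=?,scc[3]=?,scc[4]=?,scc[5]=1,scc[6]=2,scc[7]=?

step 1: low=(low[0]=0,low[1]=1,low[2]=?,low[3]=?,low[4]=?,low[5]=?,low[6]=?,low[7]=?); scc=(scc[0]=?,scc[1]=0,scc[2]=?,scc[3]=?,scc[4]=?,scc[5]=?,scc[6]=?,scc[7]=?)
step 2: low=(low[0]=0,low[1]=1,low[2]=?,low[3]=?,low[4]=?,low[5]=2,low[6]=?,low[7]=?); scc=(scc[0]=?,scc[1]=0,scc[2]=?,scc[3]=?,scc[4]=?,scc[5]=1,scc[6]=?,scc[7]=?)
step 3: low=(low[0]=0,low[1]=1,low[2]=?,low[3]=?,low[4]=?,low[5]=2,low[6]=0,low[7]=?); scc=(scc[0]=?,scc[1]=0,scc[2]=?,scc[3]=?,scc[4]=?,scc[5]=1,scc[6]=?,scc[7]=?)
step 4: low=(low[0]=0,low[1]=1,low[2]=?,low[3]=?,low[4]=?,low[5]=2,low[6]=0,low[7]=?); scc=(scc[0]=2,scc[1]=0,scc[2]=?,scc[3]=?,scc[4]=?,scc[5]=1,scc[6]=2,scc[7]=?)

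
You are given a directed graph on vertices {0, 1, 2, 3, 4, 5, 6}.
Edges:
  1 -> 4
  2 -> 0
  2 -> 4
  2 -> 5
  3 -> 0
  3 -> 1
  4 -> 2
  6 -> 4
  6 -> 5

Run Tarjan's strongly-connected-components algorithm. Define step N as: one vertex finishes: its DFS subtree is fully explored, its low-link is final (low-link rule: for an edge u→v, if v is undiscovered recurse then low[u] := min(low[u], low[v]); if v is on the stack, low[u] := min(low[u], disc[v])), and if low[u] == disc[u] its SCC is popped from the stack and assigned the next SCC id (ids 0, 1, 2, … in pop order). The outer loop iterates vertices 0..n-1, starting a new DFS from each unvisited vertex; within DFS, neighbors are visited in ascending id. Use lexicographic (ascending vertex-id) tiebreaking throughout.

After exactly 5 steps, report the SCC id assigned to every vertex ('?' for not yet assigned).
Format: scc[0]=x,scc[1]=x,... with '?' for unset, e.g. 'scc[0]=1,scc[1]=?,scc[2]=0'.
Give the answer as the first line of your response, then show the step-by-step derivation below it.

scc[0]=0,scc[1]=3,scc[2]=2,scc[3]=?,scc[4]=2,scc[5]=1,scc[6]=?

step 1: low=(low[0]=0,low[1]=?,low[2]=?,low[3]=?,low[4]=?,low[5]=?,low[6]=?); scc=(scc[0]=0,scc[1]=?,scc[2]=?,scc[3]=?,scc[4]=?,scc[5]=?,scc[6]=?)
step 2: low=(low[0]=0,low[1]=1,low[2]=2,low[3]=?,low[4]=2,low[5]=4,low[6]=?); scc=(scc[0]=0,scc[1]=?,scc[2]=?,scc[3]=?,scc[4]=?,scc[5]=1,scc[6]=?)
step 3: low=(low[0]=0,low[1]=1,low[2]=2,low[3]=?,low[4]=2,low[5]=4,low[6]=?); scc=(scc[0]=0,scc[1]=?,scc[2]=?,scc[3]=?,scc[4]=?,scc[5]=1,scc[6]=?)
step 4: low=(low[0]=0,low[1]=1,low[2]=2,low[3]=?,low[4]=2,low[5]=4,low[6]=?); scc=(scc[0]=0,scc[1]=?,scc[2]=2,scc[3]=?,scc[4]=2,scc[5]=1,scc[6]=?)
step 5: low=(low[0]=0,low[1]=1,low[2]=2,low[3]=?,low[4]=2,low[5]=4,low[6]=?); scc=(scc[0]=0,scc[1]=3,scc[2]=2,scc[3]=?,scc[4]=2,scc[5]=1,scc[6]=?)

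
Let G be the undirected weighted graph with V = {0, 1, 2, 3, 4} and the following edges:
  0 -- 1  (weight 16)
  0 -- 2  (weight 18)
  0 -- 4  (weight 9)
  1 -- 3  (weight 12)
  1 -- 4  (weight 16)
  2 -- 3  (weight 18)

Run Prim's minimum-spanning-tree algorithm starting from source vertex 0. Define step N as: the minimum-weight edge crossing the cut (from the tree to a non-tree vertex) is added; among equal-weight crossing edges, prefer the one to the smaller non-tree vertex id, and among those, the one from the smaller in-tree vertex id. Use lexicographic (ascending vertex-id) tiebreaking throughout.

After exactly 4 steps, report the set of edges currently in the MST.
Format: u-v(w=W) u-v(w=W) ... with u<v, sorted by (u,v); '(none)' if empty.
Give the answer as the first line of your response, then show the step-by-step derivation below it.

0-1(w=16) 0-2(w=18) 0-4(w=9) 1-3(w=12)

step 1: add edge 0-4 (w=9); MST = {0-4(w=9)}
step 2: add edge 0-1 (w=16); MST = {0-1(w=16) 0-4(w=9)}
step 3: add edge 1-3 (w=12); MST = {0-1(w=16) 0-4(w=9) 1-3(w=12)}
step 4: add edge 0-2 (w=18); MST = {0-1(w=16) 0-2(w=18) 0-4(w=9) 1-3(w=12)}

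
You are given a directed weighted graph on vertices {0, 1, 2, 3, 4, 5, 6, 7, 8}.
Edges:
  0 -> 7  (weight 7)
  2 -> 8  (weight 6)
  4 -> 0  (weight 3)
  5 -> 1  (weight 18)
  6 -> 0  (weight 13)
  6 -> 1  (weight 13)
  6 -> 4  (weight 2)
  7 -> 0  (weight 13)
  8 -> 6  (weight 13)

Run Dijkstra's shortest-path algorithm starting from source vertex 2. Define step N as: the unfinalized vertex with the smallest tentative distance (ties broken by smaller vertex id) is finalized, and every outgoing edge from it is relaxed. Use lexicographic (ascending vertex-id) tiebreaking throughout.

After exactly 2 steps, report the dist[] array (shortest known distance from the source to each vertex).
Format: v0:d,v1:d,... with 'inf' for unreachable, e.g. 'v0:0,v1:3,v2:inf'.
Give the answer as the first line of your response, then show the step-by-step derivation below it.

v0:inf,v1:inf,v2:0,v3:inf,v4:inf,v5:inf,v6:19,v7:inf,v8:6

step 1: dist = v0:inf,v1:inf,v2:0,v3:inf,v4:inf,v5:inf,v6:inf,v7:inf,v8:6
step 2: dist = v0:inf,v1:inf,v2:0,v3:inf,v4:inf,v5:inf,v6:19,v7:inf,v8:6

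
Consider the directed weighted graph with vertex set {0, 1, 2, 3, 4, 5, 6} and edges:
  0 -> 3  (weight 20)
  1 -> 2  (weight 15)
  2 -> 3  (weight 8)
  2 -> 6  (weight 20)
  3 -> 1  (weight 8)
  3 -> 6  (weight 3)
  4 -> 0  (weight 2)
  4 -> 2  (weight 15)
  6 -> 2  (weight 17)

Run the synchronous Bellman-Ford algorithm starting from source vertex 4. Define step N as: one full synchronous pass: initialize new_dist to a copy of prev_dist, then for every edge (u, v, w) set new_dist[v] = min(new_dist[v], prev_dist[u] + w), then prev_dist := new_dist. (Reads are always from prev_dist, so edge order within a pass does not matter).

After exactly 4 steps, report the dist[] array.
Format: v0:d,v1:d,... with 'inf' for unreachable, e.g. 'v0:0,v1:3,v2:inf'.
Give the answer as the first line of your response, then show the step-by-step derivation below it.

v0:2,v1:30,v2:15,v3:22,v4:0,v5:inf,v6:25

step 1: dist = v0:2,v1:inf,v2:15,v3:inf,v4:0,v5:inf,v6:inf
step 2: dist = v0:2,v1:inf,v2:15,v3:22,v4:0,v5:inf,v6:35
step 3: dist = v0:2,v1:30,v2:15,v3:22,v4:0,v5:inf,v6:25
step 4: dist = v0:2,v1:30,v2:15,v3:22,v4:0,v5:inf,v6:25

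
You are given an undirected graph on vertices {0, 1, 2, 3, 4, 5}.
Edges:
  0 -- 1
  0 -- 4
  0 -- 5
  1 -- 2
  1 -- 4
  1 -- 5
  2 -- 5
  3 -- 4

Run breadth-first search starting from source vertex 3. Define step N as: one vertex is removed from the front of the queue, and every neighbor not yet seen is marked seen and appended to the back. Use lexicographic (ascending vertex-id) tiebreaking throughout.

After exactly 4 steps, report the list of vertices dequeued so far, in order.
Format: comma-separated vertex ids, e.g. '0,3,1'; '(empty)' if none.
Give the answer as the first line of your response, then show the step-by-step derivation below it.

3,4,0,1

step 1: dequeue 3; queue=[4]; order=3
step 2: dequeue 4; queue=[0,1]; order=3,4
step 3: dequeue 0; queue=[1,5]; order=3,4,0
step 4: dequeue 1; queue=[5,2]; order=3,4,0,1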